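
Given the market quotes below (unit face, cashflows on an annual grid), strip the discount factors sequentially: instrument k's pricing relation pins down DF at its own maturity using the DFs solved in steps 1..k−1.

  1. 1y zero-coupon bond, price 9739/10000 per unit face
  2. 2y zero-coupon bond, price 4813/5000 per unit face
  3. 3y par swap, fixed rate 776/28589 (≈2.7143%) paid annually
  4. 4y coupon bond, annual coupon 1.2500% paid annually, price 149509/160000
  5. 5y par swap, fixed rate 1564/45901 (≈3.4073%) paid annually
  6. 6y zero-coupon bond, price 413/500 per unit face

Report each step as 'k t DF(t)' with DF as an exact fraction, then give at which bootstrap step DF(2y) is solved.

1 1 9739/10000
2 2 4813/5000
3 3 1153/1250
4 4 2219/2500
5 5 2109/2500
6 6 413/500
DF(2y) is solved at step 2

step 1 [1y] zero: DF = P = 9739/10000 ≈ 0.973900
step 2 [2y] zero: DF = P = 4813/5000 ≈ 0.962600
step 3 [3y] swap r/1=776/28589: DF=(1 − 776/28589·(0.973900+0.962600))/(1+776/28589) = 1153/1250 ≈ 0.922400
step 4 [4y] bond c/1=1/80: DF=(149509/160000 − 1/80·(0.973900+0.962600+0.922400))/(1+1/80) = 2219/2500 ≈ 0.887600
step 5 [5y] swap r/1=1564/45901: DF=(1 − 1564/45901·(0.973900+0.962600+0.922400+0.887600))/(1+1564/45901) = 2109/2500 ≈ 0.843600
step 6 [6y] zero: DF = P = 413/500 ≈ 0.826000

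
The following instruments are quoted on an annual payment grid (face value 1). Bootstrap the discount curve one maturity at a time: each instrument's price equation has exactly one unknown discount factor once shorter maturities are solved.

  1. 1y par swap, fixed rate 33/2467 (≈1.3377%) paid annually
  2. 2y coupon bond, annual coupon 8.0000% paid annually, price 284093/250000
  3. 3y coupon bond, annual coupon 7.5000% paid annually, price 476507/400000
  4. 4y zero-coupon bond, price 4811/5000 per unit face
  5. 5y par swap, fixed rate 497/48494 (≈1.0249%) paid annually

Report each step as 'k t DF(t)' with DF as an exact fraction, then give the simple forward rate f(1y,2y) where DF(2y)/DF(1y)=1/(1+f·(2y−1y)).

step 1 [1y] swap r/1=33/2467: DF=(1 − 33/2467·(0))/(1+33/2467) = 2467/2500 ≈ 0.986800
step 2 [2y] bond c/1=2/25: DF=(284093/250000 − 2/25·(0.986800))/(1+2/25) = 9791/10000 ≈ 0.979100
step 3 [3y] bond c/1=3/40: DF=(476507/400000 − 3/40·(0.986800+0.979100))/(1+3/40) = 971/1000 ≈ 0.971000
step 4 [4y] zero: DF = P = 4811/5000 ≈ 0.962200
step 5 [5y] swap r/1=497/48494: DF=(1 − 497/48494·(0.986800+0.979100+0.971000+0.962200))/(1+497/48494) = 9503/10000 ≈ 0.950300

1 1 2467/2500
2 2 9791/10000
3 3 971/1000
4 4 4811/5000
5 5 9503/10000
f(1y,2y) = ((2467/2500)/(9791/10000) − 1)/(1) = 77/9791 ≈ 0.7864%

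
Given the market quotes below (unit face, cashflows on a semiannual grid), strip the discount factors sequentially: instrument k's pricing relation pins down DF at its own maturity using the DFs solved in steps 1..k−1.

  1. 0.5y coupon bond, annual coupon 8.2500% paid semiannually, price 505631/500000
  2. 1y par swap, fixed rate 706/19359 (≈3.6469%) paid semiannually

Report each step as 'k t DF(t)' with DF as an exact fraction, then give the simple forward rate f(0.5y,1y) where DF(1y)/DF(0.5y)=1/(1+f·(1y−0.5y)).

step 1 [0.5y] bond c/2=33/800: DF=(505631/500000 − 33/800·(0))/(1+33/800) = 607/625 ≈ 0.971200
step 2 [1y] swap r/2=353/19359: DF=(1 − 353/19359·(0.971200))/(1+353/19359) = 9647/10000 ≈ 0.964700

1 1/2 607/625
2 1 9647/10000
f(0.5y,1y) = ((607/625)/(9647/10000) − 1)/(1/2) = 130/9647 ≈ 1.3476%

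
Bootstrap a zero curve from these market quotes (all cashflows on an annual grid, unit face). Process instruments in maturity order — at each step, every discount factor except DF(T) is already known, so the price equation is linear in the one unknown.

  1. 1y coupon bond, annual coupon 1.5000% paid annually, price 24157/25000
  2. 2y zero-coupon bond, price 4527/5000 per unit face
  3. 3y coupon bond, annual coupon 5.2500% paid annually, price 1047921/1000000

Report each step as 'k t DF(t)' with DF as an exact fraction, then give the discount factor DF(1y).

step 1 [1y] bond c/1=3/200: DF=(24157/25000 − 3/200·(0))/(1+3/200) = 119/125 ≈ 0.952000
step 2 [2y] zero: DF = P = 4527/5000 ≈ 0.905400
step 3 [3y] bond c/1=21/400: DF=(1047921/1000000 − 21/400·(0.952000+0.905400))/(1+21/400) = 903/1000 ≈ 0.903000

1 1 119/125
2 2 4527/5000
3 3 903/1000
DF(1y) = 119/125 ≈ 0.952000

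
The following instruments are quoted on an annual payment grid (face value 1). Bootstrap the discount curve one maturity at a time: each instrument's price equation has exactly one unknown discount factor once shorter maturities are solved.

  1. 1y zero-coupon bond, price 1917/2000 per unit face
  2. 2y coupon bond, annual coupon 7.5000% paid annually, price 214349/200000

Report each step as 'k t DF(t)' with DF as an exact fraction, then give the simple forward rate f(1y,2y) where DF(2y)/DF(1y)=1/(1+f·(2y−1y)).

1 1 1917/2000
2 2 9301/10000
f(1y,2y) = ((1917/2000)/(9301/10000) − 1)/(1) = 4/131 ≈ 3.0534%

step 1 [1y] zero: DF = P = 1917/2000 ≈ 0.958500
step 2 [2y] bond c/1=3/40: DF=(214349/200000 − 3/40·(0.958500))/(1+3/40) = 9301/10000 ≈ 0.930100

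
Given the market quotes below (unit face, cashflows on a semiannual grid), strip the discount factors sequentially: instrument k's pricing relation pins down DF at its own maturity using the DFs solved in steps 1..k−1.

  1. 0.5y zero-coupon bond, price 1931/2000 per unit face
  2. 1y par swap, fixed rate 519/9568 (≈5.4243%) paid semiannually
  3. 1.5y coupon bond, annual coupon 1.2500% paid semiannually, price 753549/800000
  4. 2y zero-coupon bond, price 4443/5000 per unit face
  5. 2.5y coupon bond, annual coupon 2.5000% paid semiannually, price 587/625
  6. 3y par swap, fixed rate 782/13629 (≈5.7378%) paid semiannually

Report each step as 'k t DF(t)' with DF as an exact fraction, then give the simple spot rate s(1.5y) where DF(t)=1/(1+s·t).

step 1 [0.5y] zero: DF = P = 1931/2000 ≈ 0.965500
step 2 [1y] swap r/2=519/19136: DF=(1 − 519/19136·(0.965500))/(1+519/19136) = 9481/10000 ≈ 0.948100
step 3 [1.5y] bond c/2=1/160: DF=(753549/800000 − 1/160·(0.965500+0.948100))/(1+1/160) = 4621/5000 ≈ 0.924200
step 4 [2y] zero: DF = P = 4443/5000 ≈ 0.888600
step 5 [2.5y] bond c/2=1/80: DF=(587/625 − 1/80·(0.965500+0.948100+0.924200+0.888600))/(1+1/80) = 551/625 ≈ 0.881600
step 6 [3y] swap r/2=391/13629: DF=(1 − 391/13629·(0.965500+0.948100+0.924200+0.888600+0.881600))/(1+391/13629) = 2109/2500 ≈ 0.843600

1 1/2 1931/2000
2 1 9481/10000
3 3/2 4621/5000
4 2 4443/5000
5 5/2 551/625
6 3 2109/2500
s(1.5y) = (1/(4621/5000) − 1)/(3/2) = 758/13863 ≈ 5.4678%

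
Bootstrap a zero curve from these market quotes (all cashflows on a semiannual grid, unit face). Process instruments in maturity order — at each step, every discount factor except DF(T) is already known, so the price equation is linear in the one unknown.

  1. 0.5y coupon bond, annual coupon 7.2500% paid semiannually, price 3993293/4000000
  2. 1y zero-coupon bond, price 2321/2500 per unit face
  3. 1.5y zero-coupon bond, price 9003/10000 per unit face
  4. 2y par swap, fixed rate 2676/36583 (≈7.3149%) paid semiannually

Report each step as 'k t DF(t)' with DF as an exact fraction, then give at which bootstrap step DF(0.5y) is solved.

step 1 [0.5y] bond c/2=29/800: DF=(3993293/4000000 − 29/800·(0))/(1+29/800) = 4817/5000 ≈ 0.963400
step 2 [1y] zero: DF = P = 2321/2500 ≈ 0.928400
step 3 [1.5y] zero: DF = P = 9003/10000 ≈ 0.900300
step 4 [2y] swap r/2=1338/36583: DF=(1 − 1338/36583·(0.963400+0.928400+0.900300))/(1+1338/36583) = 4331/5000 ≈ 0.866200

1 1/2 4817/5000
2 1 2321/2500
3 3/2 9003/10000
4 2 4331/5000
DF(0.5y) is solved at step 1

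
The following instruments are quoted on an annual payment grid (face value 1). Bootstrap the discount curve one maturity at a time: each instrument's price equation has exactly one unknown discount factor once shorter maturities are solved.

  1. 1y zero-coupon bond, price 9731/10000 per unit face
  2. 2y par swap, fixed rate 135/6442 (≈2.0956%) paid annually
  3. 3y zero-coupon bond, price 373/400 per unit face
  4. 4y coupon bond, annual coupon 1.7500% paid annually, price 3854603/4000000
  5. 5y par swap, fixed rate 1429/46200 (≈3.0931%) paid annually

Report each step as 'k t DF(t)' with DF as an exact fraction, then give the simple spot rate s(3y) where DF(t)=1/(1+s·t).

1 1 9731/10000
2 2 1919/2000
3 3 373/400
4 4 4489/5000
5 5 8571/10000
s(3y) = (1/(373/400) − 1)/(3) = 9/373 ≈ 2.4129%

step 1 [1y] zero: DF = P = 9731/10000 ≈ 0.973100
step 2 [2y] swap r/1=135/6442: DF=(1 − 135/6442·(0.973100))/(1+135/6442) = 1919/2000 ≈ 0.959500
step 3 [3y] zero: DF = P = 373/400 ≈ 0.932500
step 4 [4y] bond c/1=7/400: DF=(3854603/4000000 − 7/400·(0.973100+0.959500+0.932500))/(1+7/400) = 4489/5000 ≈ 0.897800
step 5 [5y] swap r/1=1429/46200: DF=(1 − 1429/46200·(0.973100+0.959500+0.932500+0.897800))/(1+1429/46200) = 8571/10000 ≈ 0.857100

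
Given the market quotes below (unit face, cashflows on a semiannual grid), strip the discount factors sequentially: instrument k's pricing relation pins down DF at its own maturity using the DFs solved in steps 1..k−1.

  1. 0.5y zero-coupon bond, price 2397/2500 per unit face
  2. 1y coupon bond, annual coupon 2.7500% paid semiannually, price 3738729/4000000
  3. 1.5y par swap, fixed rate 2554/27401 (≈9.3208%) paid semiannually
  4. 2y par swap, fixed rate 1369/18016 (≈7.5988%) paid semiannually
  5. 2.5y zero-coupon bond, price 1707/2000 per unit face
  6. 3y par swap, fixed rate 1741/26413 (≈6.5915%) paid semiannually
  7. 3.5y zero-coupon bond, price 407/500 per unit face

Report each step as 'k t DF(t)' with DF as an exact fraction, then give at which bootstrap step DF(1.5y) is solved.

step 1 [0.5y] zero: DF = P = 2397/2500 ≈ 0.958800
step 2 [1y] bond c/2=11/800: DF=(3738729/4000000 − 11/800·(0.958800))/(1+11/800) = 909/1000 ≈ 0.909000
step 3 [1.5y] swap r/2=1277/27401: DF=(1 − 1277/27401·(0.958800+0.909000))/(1+1277/27401) = 8723/10000 ≈ 0.872300
step 4 [2y] swap r/2=1369/36032: DF=(1 − 1369/36032·(0.958800+0.909000+0.872300))/(1+1369/36032) = 8631/10000 ≈ 0.863100
step 5 [2.5y] zero: DF = P = 1707/2000 ≈ 0.853500
step 6 [3y] swap r/2=1741/52826: DF=(1 − 1741/52826·(0.958800+0.909000+0.872300+0.863100+0.853500))/(1+1741/52826) = 8259/10000 ≈ 0.825900
step 7 [3.5y] zero: DF = P = 407/500 ≈ 0.814000

1 1/2 2397/2500
2 1 909/1000
3 3/2 8723/10000
4 2 8631/10000
5 5/2 1707/2000
6 3 8259/10000
7 7/2 407/500
DF(1.5y) is solved at step 3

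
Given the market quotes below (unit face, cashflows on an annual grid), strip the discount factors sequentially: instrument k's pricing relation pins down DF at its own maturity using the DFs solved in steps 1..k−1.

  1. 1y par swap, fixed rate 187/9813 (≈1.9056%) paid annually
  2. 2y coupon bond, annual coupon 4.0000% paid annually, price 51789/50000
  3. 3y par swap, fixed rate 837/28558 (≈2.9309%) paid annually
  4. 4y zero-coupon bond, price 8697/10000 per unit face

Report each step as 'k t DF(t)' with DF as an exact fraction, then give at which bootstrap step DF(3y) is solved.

step 1 [1y] swap r/1=187/9813: DF=(1 − 187/9813·(0))/(1+187/9813) = 9813/10000 ≈ 0.981300
step 2 [2y] bond c/1=1/25: DF=(51789/50000 − 1/25·(0.981300))/(1+1/25) = 4791/5000 ≈ 0.958200
step 3 [3y] swap r/1=837/28558: DF=(1 − 837/28558·(0.981300+0.958200))/(1+837/28558) = 9163/10000 ≈ 0.916300
step 4 [4y] zero: DF = P = 8697/10000 ≈ 0.869700

1 1 9813/10000
2 2 4791/5000
3 3 9163/10000
4 4 8697/10000
DF(3y) is solved at step 3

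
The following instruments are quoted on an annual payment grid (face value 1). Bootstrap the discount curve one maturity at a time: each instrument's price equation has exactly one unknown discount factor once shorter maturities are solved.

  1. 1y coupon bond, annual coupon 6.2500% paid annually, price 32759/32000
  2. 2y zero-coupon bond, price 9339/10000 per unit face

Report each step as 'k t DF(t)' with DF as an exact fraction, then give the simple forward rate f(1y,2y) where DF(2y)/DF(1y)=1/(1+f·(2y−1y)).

step 1 [1y] bond c/1=1/16: DF=(32759/32000 − 1/16·(0))/(1+1/16) = 1927/2000 ≈ 0.963500
step 2 [2y] zero: DF = P = 9339/10000 ≈ 0.933900

1 1 1927/2000
2 2 9339/10000
f(1y,2y) = ((1927/2000)/(9339/10000) − 1)/(1) = 296/9339 ≈ 3.1695%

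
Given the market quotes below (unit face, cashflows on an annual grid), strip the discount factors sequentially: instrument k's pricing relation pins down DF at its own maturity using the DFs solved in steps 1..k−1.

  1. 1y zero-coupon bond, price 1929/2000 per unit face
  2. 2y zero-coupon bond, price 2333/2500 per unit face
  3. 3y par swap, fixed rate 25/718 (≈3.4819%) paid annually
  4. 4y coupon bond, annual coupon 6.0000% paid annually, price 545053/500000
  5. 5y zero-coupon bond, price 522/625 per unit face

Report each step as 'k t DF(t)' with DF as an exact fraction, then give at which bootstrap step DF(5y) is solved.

step 1 [1y] zero: DF = P = 1929/2000 ≈ 0.964500
step 2 [2y] zero: DF = P = 2333/2500 ≈ 0.933200
step 3 [3y] swap r/1=25/718: DF=(1 − 25/718·(0.964500+0.933200))/(1+25/718) = 361/400 ≈ 0.902500
step 4 [4y] bond c/1=3/50: DF=(545053/500000 − 3/50·(0.964500+0.933200+0.902500))/(1+3/50) = 8699/10000 ≈ 0.869900
step 5 [5y] zero: DF = P = 522/625 ≈ 0.835200

1 1 1929/2000
2 2 2333/2500
3 3 361/400
4 4 8699/10000
5 5 522/625
DF(5y) is solved at step 5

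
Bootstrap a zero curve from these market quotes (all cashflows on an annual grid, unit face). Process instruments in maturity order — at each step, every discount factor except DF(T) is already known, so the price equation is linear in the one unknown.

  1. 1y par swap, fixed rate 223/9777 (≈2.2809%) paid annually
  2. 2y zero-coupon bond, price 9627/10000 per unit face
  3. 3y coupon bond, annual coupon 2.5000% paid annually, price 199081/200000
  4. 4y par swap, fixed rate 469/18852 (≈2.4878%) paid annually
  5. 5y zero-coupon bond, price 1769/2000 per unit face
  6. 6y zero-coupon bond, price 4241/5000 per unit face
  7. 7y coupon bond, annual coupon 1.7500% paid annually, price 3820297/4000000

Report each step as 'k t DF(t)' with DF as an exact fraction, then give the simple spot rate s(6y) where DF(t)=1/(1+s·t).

step 1 [1y] swap r/1=223/9777: DF=(1 − 223/9777·(0))/(1+223/9777) = 9777/10000 ≈ 0.977700
step 2 [2y] zero: DF = P = 9627/10000 ≈ 0.962700
step 3 [3y] bond c/1=1/40: DF=(199081/200000 − 1/40·(0.977700+0.962700))/(1+1/40) = 4619/5000 ≈ 0.923800
step 4 [4y] swap r/1=469/18852: DF=(1 − 469/18852·(0.977700+0.962700+0.923800))/(1+469/18852) = 4531/5000 ≈ 0.906200
step 5 [5y] zero: DF = P = 1769/2000 ≈ 0.884500
step 6 [6y] zero: DF = P = 4241/5000 ≈ 0.848200
step 7 [7y] bond c/1=7/400: DF=(3820297/4000000 − 7/400·(0.977700+0.962700+0.923800+0.906200+0.884500+0.848200))/(1+7/400) = 211/250 ≈ 0.844000

1 1 9777/10000
2 2 9627/10000
3 3 4619/5000
4 4 4531/5000
5 5 1769/2000
6 6 4241/5000
7 7 211/250
s(6y) = (1/(4241/5000) − 1)/(6) = 253/8482 ≈ 2.9828%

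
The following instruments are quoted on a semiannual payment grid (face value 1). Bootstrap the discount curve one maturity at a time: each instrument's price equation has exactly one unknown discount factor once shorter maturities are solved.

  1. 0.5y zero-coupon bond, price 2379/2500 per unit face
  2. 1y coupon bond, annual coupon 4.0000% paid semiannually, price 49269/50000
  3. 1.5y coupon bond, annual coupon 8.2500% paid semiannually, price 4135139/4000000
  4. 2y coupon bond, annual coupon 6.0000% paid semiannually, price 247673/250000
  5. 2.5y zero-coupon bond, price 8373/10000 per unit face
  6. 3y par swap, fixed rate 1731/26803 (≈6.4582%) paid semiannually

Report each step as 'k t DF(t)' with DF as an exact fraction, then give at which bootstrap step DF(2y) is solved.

1 1/2 2379/2500
2 1 4737/5000
3 3/2 1147/1250
4 2 4399/5000
5 5/2 8373/10000
6 3 8269/10000
DF(2y) is solved at step 4

step 1 [0.5y] zero: DF = P = 2379/2500 ≈ 0.951600
step 2 [1y] bond c/2=1/50: DF=(49269/50000 − 1/50·(0.951600))/(1+1/50) = 4737/5000 ≈ 0.947400
step 3 [1.5y] bond c/2=33/800: DF=(4135139/4000000 − 33/800·(0.951600+0.947400))/(1+33/800) = 1147/1250 ≈ 0.917600
step 4 [2y] bond c/2=3/100: DF=(247673/250000 − 3/100·(0.951600+0.947400+0.917600))/(1+3/100) = 4399/5000 ≈ 0.879800
step 5 [2.5y] zero: DF = P = 8373/10000 ≈ 0.837300
step 6 [3y] swap r/2=1731/53606: DF=(1 − 1731/53606·(0.951600+0.947400+0.917600+0.879800+0.837300))/(1+1731/53606) = 8269/10000 ≈ 0.826900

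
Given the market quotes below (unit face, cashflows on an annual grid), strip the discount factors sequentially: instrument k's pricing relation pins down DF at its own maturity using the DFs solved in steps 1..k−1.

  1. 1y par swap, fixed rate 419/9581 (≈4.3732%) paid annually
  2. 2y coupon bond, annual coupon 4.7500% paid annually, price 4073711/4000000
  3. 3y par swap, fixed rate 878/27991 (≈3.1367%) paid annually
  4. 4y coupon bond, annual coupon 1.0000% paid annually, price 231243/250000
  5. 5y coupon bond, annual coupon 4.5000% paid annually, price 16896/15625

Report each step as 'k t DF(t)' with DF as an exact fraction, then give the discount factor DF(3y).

1 1 9581/10000
2 2 1161/1250
3 3 4561/5000
4 4 8881/10000
5 5 219/250
DF(3y) = 4561/5000 ≈ 0.912200

step 1 [1y] swap r/1=419/9581: DF=(1 − 419/9581·(0))/(1+419/9581) = 9581/10000 ≈ 0.958100
step 2 [2y] bond c/1=19/400: DF=(4073711/4000000 − 19/400·(0.958100))/(1+19/400) = 1161/1250 ≈ 0.928800
step 3 [3y] swap r/1=878/27991: DF=(1 − 878/27991·(0.958100+0.928800))/(1+878/27991) = 4561/5000 ≈ 0.912200
step 4 [4y] bond c/1=1/100: DF=(231243/250000 − 1/100·(0.958100+0.928800+0.912200))/(1+1/100) = 8881/10000 ≈ 0.888100
step 5 [5y] bond c/1=9/200: DF=(16896/15625 − 9/200·(0.958100+0.928800+0.912200+0.888100))/(1+9/200) = 219/250 ≈ 0.876000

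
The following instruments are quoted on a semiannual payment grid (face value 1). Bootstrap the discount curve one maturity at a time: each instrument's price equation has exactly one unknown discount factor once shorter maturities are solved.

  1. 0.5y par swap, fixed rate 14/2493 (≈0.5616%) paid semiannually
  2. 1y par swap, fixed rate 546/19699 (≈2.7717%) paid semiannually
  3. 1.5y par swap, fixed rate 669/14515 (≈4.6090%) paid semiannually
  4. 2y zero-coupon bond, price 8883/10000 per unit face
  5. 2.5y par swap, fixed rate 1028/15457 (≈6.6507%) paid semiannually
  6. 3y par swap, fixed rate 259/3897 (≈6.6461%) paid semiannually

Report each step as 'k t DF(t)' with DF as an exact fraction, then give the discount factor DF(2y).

step 1 [0.5y] swap r/2=7/2493: DF=(1 − 7/2493·(0))/(1+7/2493) = 2493/2500 ≈ 0.997200
step 2 [1y] swap r/2=273/19699: DF=(1 − 273/19699·(0.997200))/(1+273/19699) = 9727/10000 ≈ 0.972700
step 3 [1.5y] swap r/2=669/29030: DF=(1 − 669/29030·(0.997200+0.972700))/(1+669/29030) = 9331/10000 ≈ 0.933100
step 4 [2y] zero: DF = P = 8883/10000 ≈ 0.888300
step 5 [2.5y] swap r/2=514/15457: DF=(1 − 514/15457·(0.997200+0.972700+0.933100+0.888300))/(1+514/15457) = 4229/5000 ≈ 0.845800
step 6 [3y] swap r/2=259/7794: DF=(1 − 259/7794·(0.997200+0.972700+0.933100+0.888300+0.845800))/(1+259/7794) = 8187/10000 ≈ 0.818700

1 1/2 2493/2500
2 1 9727/10000
3 3/2 9331/10000
4 2 8883/10000
5 5/2 4229/5000
6 3 8187/10000
DF(2y) = 8883/10000 ≈ 0.888300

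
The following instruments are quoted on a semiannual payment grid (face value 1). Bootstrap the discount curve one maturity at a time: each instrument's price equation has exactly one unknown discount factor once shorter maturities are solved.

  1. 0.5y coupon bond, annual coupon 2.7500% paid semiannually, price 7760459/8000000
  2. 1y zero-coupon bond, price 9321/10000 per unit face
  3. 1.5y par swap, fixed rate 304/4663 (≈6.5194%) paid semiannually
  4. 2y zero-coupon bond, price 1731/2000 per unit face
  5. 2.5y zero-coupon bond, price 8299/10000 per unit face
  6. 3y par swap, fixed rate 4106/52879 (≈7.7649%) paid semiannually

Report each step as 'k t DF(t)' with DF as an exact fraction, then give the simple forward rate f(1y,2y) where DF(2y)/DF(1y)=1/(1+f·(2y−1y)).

step 1 [0.5y] bond c/2=11/800: DF=(7760459/8000000 − 11/800·(0))/(1+11/800) = 9569/10000 ≈ 0.956900
step 2 [1y] zero: DF = P = 9321/10000 ≈ 0.932100
step 3 [1.5y] swap r/2=152/4663: DF=(1 − 152/4663·(0.956900+0.932100))/(1+152/4663) = 568/625 ≈ 0.908800
step 4 [2y] zero: DF = P = 1731/2000 ≈ 0.865500
step 5 [2.5y] zero: DF = P = 8299/10000 ≈ 0.829900
step 6 [3y] swap r/2=2053/52879: DF=(1 − 2053/52879·(0.956900+0.932100+0.908800+0.865500+0.829900))/(1+2053/52879) = 7947/10000 ≈ 0.794700

1 1/2 9569/10000
2 1 9321/10000
3 3/2 568/625
4 2 1731/2000
5 5/2 8299/10000
6 3 7947/10000
f(1y,2y) = ((9321/10000)/(1731/2000) − 1)/(1) = 222/2885 ≈ 7.6950%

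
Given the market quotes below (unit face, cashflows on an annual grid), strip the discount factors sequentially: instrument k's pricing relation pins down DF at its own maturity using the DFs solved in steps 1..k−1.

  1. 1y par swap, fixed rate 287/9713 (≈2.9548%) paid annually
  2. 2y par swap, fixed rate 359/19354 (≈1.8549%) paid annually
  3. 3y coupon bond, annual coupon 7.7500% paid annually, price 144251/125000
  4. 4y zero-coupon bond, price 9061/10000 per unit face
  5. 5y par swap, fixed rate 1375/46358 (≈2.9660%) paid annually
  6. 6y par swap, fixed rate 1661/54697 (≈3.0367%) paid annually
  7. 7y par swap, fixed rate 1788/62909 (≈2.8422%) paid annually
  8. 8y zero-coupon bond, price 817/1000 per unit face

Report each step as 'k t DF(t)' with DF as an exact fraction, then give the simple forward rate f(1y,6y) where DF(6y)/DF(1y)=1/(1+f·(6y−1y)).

step 1 [1y] swap r/1=287/9713: DF=(1 − 287/9713·(0))/(1+287/9713) = 9713/10000 ≈ 0.971300
step 2 [2y] swap r/1=359/19354: DF=(1 − 359/19354·(0.971300))/(1+359/19354) = 9641/10000 ≈ 0.964100
step 3 [3y] bond c/1=31/400: DF=(144251/125000 − 31/400·(0.971300+0.964100))/(1+31/400) = 4659/5000 ≈ 0.931800
step 4 [4y] zero: DF = P = 9061/10000 ≈ 0.906100
step 5 [5y] swap r/1=1375/46358: DF=(1 − 1375/46358·(0.971300+0.964100+0.931800+0.906100))/(1+1375/46358) = 69/80 ≈ 0.862500
step 6 [6y] swap r/1=1661/54697: DF=(1 − 1661/54697·(0.971300+0.964100+0.931800+0.906100+0.862500))/(1+1661/54697) = 8339/10000 ≈ 0.833900
step 7 [7y] swap r/1=1788/62909: DF=(1 − 1788/62909·(0.971300+0.964100+0.931800+0.906100+0.862500+0.833900))/(1+1788/62909) = 2053/2500 ≈ 0.821200
step 8 [8y] zero: DF = P = 817/1000 ≈ 0.817000

1 1 9713/10000
2 2 9641/10000
3 3 4659/5000
4 4 9061/10000
5 5 69/80
6 6 8339/10000
7 7 2053/2500
8 8 817/1000
f(1y,6y) = ((9713/10000)/(8339/10000) − 1)/(5) = 1374/41695 ≈ 3.2954%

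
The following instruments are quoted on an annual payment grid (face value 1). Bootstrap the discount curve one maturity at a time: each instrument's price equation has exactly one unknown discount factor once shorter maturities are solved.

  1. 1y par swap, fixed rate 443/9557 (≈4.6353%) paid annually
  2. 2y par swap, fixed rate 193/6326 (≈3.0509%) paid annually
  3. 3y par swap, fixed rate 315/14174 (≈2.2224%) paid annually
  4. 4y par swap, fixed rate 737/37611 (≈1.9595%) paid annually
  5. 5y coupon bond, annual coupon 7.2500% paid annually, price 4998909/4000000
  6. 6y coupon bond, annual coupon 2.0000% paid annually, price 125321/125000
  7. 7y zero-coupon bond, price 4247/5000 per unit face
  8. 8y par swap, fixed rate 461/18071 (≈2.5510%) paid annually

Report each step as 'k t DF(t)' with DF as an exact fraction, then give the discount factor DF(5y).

step 1 [1y] swap r/1=443/9557: DF=(1 − 443/9557·(0))/(1+443/9557) = 9557/10000 ≈ 0.955700
step 2 [2y] swap r/1=193/6326: DF=(1 − 193/6326·(0.955700))/(1+193/6326) = 9421/10000 ≈ 0.942100
step 3 [3y] swap r/1=315/14174: DF=(1 − 315/14174·(0.955700+0.942100))/(1+315/14174) = 937/1000 ≈ 0.937000
step 4 [4y] swap r/1=737/37611: DF=(1 − 737/37611·(0.955700+0.942100+0.937000))/(1+737/37611) = 9263/10000 ≈ 0.926300
step 5 [5y] bond c/1=29/400: DF=(4998909/4000000 − 29/400·(0.955700+0.942100+0.937000+0.926300))/(1+29/400) = 911/1000 ≈ 0.911000
step 6 [6y] bond c/1=1/50: DF=(125321/125000 − 1/50·(0.955700+0.942100+0.937000+0.926300+0.911000))/(1+1/50) = 8913/10000 ≈ 0.891300
step 7 [7y] zero: DF = P = 4247/5000 ≈ 0.849400
step 8 [8y] swap r/1=461/18071: DF=(1 − 461/18071·(0.955700+0.942100+0.937000+0.926300+0.911000+0.891300+0.849400))/(1+461/18071) = 2039/2500 ≈ 0.815600

1 1 9557/10000
2 2 9421/10000
3 3 937/1000
4 4 9263/10000
5 5 911/1000
6 6 8913/10000
7 7 4247/5000
8 8 2039/2500
DF(5y) = 911/1000 ≈ 0.911000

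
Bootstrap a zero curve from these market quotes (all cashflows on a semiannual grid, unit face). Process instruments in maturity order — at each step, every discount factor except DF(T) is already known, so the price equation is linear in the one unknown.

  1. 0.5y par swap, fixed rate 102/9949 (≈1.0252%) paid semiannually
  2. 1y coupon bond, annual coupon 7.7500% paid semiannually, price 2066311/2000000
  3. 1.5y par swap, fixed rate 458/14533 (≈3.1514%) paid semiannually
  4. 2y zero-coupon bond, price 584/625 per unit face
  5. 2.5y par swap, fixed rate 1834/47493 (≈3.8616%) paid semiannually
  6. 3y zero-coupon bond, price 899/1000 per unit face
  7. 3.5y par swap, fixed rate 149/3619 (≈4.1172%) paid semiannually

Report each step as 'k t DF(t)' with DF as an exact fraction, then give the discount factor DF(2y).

step 1 [0.5y] swap r/2=51/9949: DF=(1 − 51/9949·(0))/(1+51/9949) = 9949/10000 ≈ 0.994900
step 2 [1y] bond c/2=31/800: DF=(2066311/2000000 − 31/800·(0.994900))/(1+31/800) = 383/400 ≈ 0.957500
step 3 [1.5y] swap r/2=229/14533: DF=(1 − 229/14533·(0.994900+0.957500))/(1+229/14533) = 4771/5000 ≈ 0.954200
step 4 [2y] zero: DF = P = 584/625 ≈ 0.934400
step 5 [2.5y] swap r/2=917/47493: DF=(1 − 917/47493·(0.994900+0.957500+0.954200+0.934400))/(1+917/47493) = 9083/10000 ≈ 0.908300
step 6 [3y] zero: DF = P = 899/1000 ≈ 0.899000
step 7 [3.5y] swap r/2=149/7238: DF=(1 − 149/7238·(0.994900+0.957500+0.954200+0.934400+0.908300+0.899000))/(1+149/7238) = 8659/10000 ≈ 0.865900

1 1/2 9949/10000
2 1 383/400
3 3/2 4771/5000
4 2 584/625
5 5/2 9083/10000
6 3 899/1000
7 7/2 8659/10000
DF(2y) = 584/625 ≈ 0.934400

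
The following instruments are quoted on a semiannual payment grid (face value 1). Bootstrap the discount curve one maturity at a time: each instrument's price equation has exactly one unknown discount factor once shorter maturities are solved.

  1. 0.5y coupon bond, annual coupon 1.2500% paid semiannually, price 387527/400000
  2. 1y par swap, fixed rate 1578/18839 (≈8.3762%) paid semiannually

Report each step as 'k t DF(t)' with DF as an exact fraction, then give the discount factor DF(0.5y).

step 1 [0.5y] bond c/2=1/160: DF=(387527/400000 − 1/160·(0))/(1+1/160) = 2407/2500 ≈ 0.962800
step 2 [1y] swap r/2=789/18839: DF=(1 − 789/18839·(0.962800))/(1+789/18839) = 9211/10000 ≈ 0.921100

1 1/2 2407/2500
2 1 9211/10000
DF(0.5y) = 2407/2500 ≈ 0.962800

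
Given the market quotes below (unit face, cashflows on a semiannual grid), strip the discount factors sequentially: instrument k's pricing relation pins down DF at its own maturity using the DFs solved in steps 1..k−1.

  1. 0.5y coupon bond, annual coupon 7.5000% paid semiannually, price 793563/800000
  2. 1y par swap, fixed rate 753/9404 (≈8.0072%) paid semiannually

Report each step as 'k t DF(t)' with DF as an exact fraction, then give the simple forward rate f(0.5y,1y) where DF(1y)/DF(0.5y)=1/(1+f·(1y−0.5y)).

1 1/2 9561/10000
2 1 9247/10000
f(0.5y,1y) = ((9561/10000)/(9247/10000) − 1)/(1/2) = 628/9247 ≈ 6.7914%

step 1 [0.5y] bond c/2=3/80: DF=(793563/800000 − 3/80·(0))/(1+3/80) = 9561/10000 ≈ 0.956100
step 2 [1y] swap r/2=753/18808: DF=(1 − 753/18808·(0.956100))/(1+753/18808) = 9247/10000 ≈ 0.924700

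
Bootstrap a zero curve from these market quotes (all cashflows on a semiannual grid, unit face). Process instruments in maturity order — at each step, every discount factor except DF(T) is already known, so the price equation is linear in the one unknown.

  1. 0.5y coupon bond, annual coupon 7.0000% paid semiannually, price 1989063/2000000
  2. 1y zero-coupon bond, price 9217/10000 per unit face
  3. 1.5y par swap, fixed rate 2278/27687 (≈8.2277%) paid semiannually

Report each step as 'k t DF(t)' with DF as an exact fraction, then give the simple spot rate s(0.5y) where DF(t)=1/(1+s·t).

1 1/2 9609/10000
2 1 9217/10000
3 3/2 8861/10000
s(0.5y) = (1/(9609/10000) − 1)/(1/2) = 782/9609 ≈ 8.1382%

step 1 [0.5y] bond c/2=7/200: DF=(1989063/2000000 − 7/200·(0))/(1+7/200) = 9609/10000 ≈ 0.960900
step 2 [1y] zero: DF = P = 9217/10000 ≈ 0.921700
step 3 [1.5y] swap r/2=1139/27687: DF=(1 − 1139/27687·(0.960900+0.921700))/(1+1139/27687) = 8861/10000 ≈ 0.886100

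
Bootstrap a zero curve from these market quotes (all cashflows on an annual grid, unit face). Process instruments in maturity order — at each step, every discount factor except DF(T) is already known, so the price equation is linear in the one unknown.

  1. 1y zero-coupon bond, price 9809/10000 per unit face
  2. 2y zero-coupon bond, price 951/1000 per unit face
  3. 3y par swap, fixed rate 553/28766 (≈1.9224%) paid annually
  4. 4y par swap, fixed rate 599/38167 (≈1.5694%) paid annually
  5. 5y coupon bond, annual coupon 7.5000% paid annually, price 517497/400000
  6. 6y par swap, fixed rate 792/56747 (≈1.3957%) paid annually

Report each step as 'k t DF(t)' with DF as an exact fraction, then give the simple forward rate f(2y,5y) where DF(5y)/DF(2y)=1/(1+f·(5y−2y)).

step 1 [1y] zero: DF = P = 9809/10000 ≈ 0.980900
step 2 [2y] zero: DF = P = 951/1000 ≈ 0.951000
step 3 [3y] swap r/1=553/28766: DF=(1 − 553/28766·(0.980900+0.951000))/(1+553/28766) = 9447/10000 ≈ 0.944700
step 4 [4y] swap r/1=599/38167: DF=(1 − 599/38167·(0.980900+0.951000+0.944700))/(1+599/38167) = 9401/10000 ≈ 0.940100
step 5 [5y] bond c/1=3/40: DF=(517497/400000 − 3/40·(0.980900+0.951000+0.944700+0.940100))/(1+3/40) = 2343/2500 ≈ 0.937200
step 6 [6y] swap r/1=792/56747: DF=(1 − 792/56747·(0.980900+0.951000+0.944700+0.940100+0.937200))/(1+792/56747) = 1151/1250 ≈ 0.920800

1 1 9809/10000
2 2 951/1000
3 3 9447/10000
4 4 9401/10000
5 5 2343/2500
6 6 1151/1250
f(2y,5y) = ((951/1000)/(2343/2500) − 1)/(3) = 23/4686 ≈ 0.4908%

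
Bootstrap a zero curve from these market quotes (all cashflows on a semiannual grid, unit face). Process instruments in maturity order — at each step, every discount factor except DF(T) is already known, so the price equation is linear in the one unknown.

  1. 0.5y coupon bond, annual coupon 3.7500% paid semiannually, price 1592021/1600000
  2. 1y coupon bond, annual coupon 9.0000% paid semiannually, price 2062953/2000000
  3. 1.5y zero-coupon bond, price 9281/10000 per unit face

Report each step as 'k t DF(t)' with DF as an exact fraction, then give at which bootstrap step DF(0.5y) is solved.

1 1/2 9767/10000
2 1 189/200
3 3/2 9281/10000
DF(0.5y) is solved at step 1

step 1 [0.5y] bond c/2=3/160: DF=(1592021/1600000 − 3/160·(0))/(1+3/160) = 9767/10000 ≈ 0.976700
step 2 [1y] bond c/2=9/200: DF=(2062953/2000000 − 9/200·(0.976700))/(1+9/200) = 189/200 ≈ 0.945000
step 3 [1.5y] zero: DF = P = 9281/10000 ≈ 0.928100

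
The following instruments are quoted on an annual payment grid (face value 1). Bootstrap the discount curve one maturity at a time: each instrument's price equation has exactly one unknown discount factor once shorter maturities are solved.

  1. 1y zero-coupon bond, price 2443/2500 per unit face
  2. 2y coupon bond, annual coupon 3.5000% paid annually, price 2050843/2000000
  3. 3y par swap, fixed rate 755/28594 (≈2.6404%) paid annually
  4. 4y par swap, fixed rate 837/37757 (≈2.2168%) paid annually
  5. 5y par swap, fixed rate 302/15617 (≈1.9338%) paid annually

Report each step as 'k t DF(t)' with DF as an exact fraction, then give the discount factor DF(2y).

1 1 2443/2500
2 2 9577/10000
3 3 1849/2000
4 4 9163/10000
5 5 4547/5000
DF(2y) = 9577/10000 ≈ 0.957700

step 1 [1y] zero: DF = P = 2443/2500 ≈ 0.977200
step 2 [2y] bond c/1=7/200: DF=(2050843/2000000 − 7/200·(0.977200))/(1+7/200) = 9577/10000 ≈ 0.957700
step 3 [3y] swap r/1=755/28594: DF=(1 − 755/28594·(0.977200+0.957700))/(1+755/28594) = 1849/2000 ≈ 0.924500
step 4 [4y] swap r/1=837/37757: DF=(1 − 837/37757·(0.977200+0.957700+0.924500))/(1+837/37757) = 9163/10000 ≈ 0.916300
step 5 [5y] swap r/1=302/15617: DF=(1 − 302/15617·(0.977200+0.957700+0.924500+0.916300))/(1+302/15617) = 4547/5000 ≈ 0.909400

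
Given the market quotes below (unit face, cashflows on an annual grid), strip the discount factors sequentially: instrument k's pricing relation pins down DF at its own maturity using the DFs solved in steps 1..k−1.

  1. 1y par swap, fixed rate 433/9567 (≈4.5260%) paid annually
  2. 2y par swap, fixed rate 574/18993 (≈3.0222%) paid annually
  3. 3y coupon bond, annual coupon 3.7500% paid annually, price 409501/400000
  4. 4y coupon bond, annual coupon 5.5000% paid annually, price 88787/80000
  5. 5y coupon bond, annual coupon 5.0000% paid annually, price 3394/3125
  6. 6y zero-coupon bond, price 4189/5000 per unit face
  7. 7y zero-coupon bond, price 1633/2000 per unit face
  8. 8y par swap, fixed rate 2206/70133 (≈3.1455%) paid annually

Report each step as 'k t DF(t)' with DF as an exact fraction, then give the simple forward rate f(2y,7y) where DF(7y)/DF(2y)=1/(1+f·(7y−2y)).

1 1 9567/10000
2 2 4713/5000
3 3 9181/10000
4 4 9051/10000
5 5 8571/10000
6 6 4189/5000
7 7 1633/2000
8 8 3897/5000
f(2y,7y) = ((4713/5000)/(1633/2000) − 1)/(5) = 1261/40825 ≈ 3.0888%

step 1 [1y] swap r/1=433/9567: DF=(1 − 433/9567·(0))/(1+433/9567) = 9567/10000 ≈ 0.956700
step 2 [2y] swap r/1=574/18993: DF=(1 − 574/18993·(0.956700))/(1+574/18993) = 4713/5000 ≈ 0.942600
step 3 [3y] bond c/1=3/80: DF=(409501/400000 − 3/80·(0.956700+0.942600))/(1+3/80) = 9181/10000 ≈ 0.918100
step 4 [4y] bond c/1=11/200: DF=(88787/80000 − 11/200·(0.956700+0.942600+0.918100))/(1+11/200) = 9051/10000 ≈ 0.905100
step 5 [5y] bond c/1=1/20: DF=(3394/3125 − 1/20·(0.956700+0.942600+0.918100+0.905100))/(1+1/20) = 8571/10000 ≈ 0.857100
step 6 [6y] zero: DF = P = 4189/5000 ≈ 0.837800
step 7 [7y] zero: DF = P = 1633/2000 ≈ 0.816500
step 8 [8y] swap r/1=2206/70133: DF=(1 − 2206/70133·(0.956700+0.942600+0.918100+0.905100+0.857100+0.837800+0.816500))/(1+2206/70133) = 3897/5000 ≈ 0.779400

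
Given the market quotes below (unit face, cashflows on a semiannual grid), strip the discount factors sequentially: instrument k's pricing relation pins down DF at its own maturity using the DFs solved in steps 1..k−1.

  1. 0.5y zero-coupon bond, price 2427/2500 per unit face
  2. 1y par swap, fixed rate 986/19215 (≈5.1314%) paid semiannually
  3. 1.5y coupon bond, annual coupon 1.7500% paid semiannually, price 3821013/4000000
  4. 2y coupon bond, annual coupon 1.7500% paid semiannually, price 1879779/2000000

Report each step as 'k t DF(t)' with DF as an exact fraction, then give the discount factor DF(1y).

step 1 [0.5y] zero: DF = P = 2427/2500 ≈ 0.970800
step 2 [1y] swap r/2=493/19215: DF=(1 − 493/19215·(0.970800))/(1+493/19215) = 9507/10000 ≈ 0.950700
step 3 [1.5y] bond c/2=7/800: DF=(3821013/4000000 − 7/800·(0.970800+0.950700))/(1+7/800) = 9303/10000 ≈ 0.930300
step 4 [2y] bond c/2=7/800: DF=(1879779/2000000 − 7/800·(0.970800+0.950700+0.930300))/(1+7/800) = 907/1000 ≈ 0.907000

1 1/2 2427/2500
2 1 9507/10000
3 3/2 9303/10000
4 2 907/1000
DF(1y) = 9507/10000 ≈ 0.950700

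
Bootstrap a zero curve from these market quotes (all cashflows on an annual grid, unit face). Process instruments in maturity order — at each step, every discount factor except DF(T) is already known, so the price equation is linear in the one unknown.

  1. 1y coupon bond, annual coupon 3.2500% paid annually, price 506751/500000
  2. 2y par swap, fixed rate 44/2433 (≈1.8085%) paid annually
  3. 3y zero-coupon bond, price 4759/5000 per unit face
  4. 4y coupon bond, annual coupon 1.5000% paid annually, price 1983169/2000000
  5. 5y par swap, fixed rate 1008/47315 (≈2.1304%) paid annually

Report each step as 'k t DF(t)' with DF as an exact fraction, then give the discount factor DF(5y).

1 1 1227/1250
2 2 603/625
3 3 4759/5000
4 4 9341/10000
5 5 562/625
DF(5y) = 562/625 ≈ 0.899200

step 1 [1y] bond c/1=13/400: DF=(506751/500000 − 13/400·(0))/(1+13/400) = 1227/1250 ≈ 0.981600
step 2 [2y] swap r/1=44/2433: DF=(1 − 44/2433·(0.981600))/(1+44/2433) = 603/625 ≈ 0.964800
step 3 [3y] zero: DF = P = 4759/5000 ≈ 0.951800
step 4 [4y] bond c/1=3/200: DF=(1983169/2000000 − 3/200·(0.981600+0.964800+0.951800))/(1+3/200) = 9341/10000 ≈ 0.934100
step 5 [5y] swap r/1=1008/47315: DF=(1 − 1008/47315·(0.981600+0.964800+0.951800+0.934100))/(1+1008/47315) = 562/625 ≈ 0.899200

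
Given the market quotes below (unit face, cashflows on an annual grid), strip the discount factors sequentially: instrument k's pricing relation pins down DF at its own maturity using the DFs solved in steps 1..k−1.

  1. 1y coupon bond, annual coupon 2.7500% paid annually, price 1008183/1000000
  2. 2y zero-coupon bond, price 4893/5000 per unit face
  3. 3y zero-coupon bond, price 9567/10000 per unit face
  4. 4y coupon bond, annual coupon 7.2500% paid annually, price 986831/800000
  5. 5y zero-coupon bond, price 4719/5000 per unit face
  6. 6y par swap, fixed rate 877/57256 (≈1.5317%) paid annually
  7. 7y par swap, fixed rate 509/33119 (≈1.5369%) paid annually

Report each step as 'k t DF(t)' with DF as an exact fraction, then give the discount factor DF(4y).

step 1 [1y] bond c/1=11/400: DF=(1008183/1000000 − 11/400·(0))/(1+11/400) = 2453/2500 ≈ 0.981200
step 2 [2y] zero: DF = P = 4893/5000 ≈ 0.978600
step 3 [3y] zero: DF = P = 9567/10000 ≈ 0.956700
step 4 [4y] bond c/1=29/400: DF=(986831/800000 − 29/400·(0.981200+0.978600+0.956700))/(1+29/400) = 953/1000 ≈ 0.953000
step 5 [5y] zero: DF = P = 4719/5000 ≈ 0.943800
step 6 [6y] swap r/1=877/57256: DF=(1 − 877/57256·(0.981200+0.978600+0.956700+0.953000+0.943800))/(1+877/57256) = 9123/10000 ≈ 0.912300
step 7 [7y] swap r/1=509/33119: DF=(1 − 509/33119·(0.981200+0.978600+0.956700+0.953000+0.943800+0.912300))/(1+509/33119) = 4491/5000 ≈ 0.898200

1 1 2453/2500
2 2 4893/5000
3 3 9567/10000
4 4 953/1000
5 5 4719/5000
6 6 9123/10000
7 7 4491/5000
DF(4y) = 953/1000 ≈ 0.953000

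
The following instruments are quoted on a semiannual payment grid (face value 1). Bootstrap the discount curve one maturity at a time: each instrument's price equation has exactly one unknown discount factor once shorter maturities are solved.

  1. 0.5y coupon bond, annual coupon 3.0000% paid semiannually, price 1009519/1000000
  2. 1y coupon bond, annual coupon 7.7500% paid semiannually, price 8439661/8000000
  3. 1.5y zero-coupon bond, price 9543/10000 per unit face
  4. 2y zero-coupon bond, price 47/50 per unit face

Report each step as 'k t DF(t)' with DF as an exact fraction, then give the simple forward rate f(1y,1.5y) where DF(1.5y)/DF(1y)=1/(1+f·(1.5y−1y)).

1 1/2 4973/5000
2 1 1957/2000
3 3/2 9543/10000
4 2 47/50
f(1y,1.5y) = ((1957/2000)/(9543/10000) − 1)/(1/2) = 484/9543 ≈ 5.0718%

step 1 [0.5y] bond c/2=3/200: DF=(1009519/1000000 − 3/200·(0))/(1+3/200) = 4973/5000 ≈ 0.994600
step 2 [1y] bond c/2=31/800: DF=(8439661/8000000 − 31/800·(0.994600))/(1+31/800) = 1957/2000 ≈ 0.978500
step 3 [1.5y] zero: DF = P = 9543/10000 ≈ 0.954300
step 4 [2y] zero: DF = P = 47/50 ≈ 0.940000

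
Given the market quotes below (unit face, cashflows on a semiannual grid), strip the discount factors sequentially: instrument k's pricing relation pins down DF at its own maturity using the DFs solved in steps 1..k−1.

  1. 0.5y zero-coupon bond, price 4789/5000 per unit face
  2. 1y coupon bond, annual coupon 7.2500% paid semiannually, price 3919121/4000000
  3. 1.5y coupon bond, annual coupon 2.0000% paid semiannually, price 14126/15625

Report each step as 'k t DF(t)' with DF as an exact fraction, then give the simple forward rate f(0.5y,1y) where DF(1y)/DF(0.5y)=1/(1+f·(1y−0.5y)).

step 1 [0.5y] zero: DF = P = 4789/5000 ≈ 0.957800
step 2 [1y] bond c/2=29/800: DF=(3919121/4000000 − 29/800·(0.957800))/(1+29/800) = 114/125 ≈ 0.912000
step 3 [1.5y] bond c/2=1/100: DF=(14126/15625 − 1/100·(0.957800+0.912000))/(1+1/100) = 4383/5000 ≈ 0.876600

1 1/2 4789/5000
2 1 114/125
3 3/2 4383/5000
f(0.5y,1y) = ((4789/5000)/(114/125) − 1)/(1/2) = 229/2280 ≈ 10.0439%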